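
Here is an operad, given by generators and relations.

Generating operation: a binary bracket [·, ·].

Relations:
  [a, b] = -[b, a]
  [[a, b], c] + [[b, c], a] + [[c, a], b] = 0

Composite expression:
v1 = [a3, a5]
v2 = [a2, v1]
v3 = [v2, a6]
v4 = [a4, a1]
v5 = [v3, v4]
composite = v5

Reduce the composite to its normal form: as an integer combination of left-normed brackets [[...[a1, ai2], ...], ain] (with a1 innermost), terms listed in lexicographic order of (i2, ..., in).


[[[[[a1, a4], a2], a3], a5], a6] - [[[[[a1, a4], a2], a5], a3], a6] - [[[[[a1, a4], a3], a5], a2], a6] + [[[[[a1, a4], a5], a3], a2], a6] - [[[[[a1, a4], a6], a2], a3], a5] + [[[[[a1, a4], a6], a2], a5], a3] + [[[[[a1, a4], a6], a3], a5], a2] - [[[[[a1, a4], a6], a5], a3], a2]


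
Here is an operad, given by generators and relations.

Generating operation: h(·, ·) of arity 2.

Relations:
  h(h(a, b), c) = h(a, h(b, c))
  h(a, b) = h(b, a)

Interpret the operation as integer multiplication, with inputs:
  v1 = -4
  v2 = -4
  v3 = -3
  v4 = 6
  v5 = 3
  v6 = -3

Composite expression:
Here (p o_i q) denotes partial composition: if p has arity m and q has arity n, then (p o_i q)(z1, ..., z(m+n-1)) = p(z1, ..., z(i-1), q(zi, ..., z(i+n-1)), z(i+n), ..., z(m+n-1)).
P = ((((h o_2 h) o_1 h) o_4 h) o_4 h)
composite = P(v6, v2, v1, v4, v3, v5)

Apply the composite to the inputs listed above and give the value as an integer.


2592

h(v6, v2) = 12
h(v4, v3) = -18
h(h(v4, v3), v5) = -54
h(v1, h(h(v4, v3), v5)) = 216
h(h(v6, v2), h(v1, h(h(v4, v3), v5))) = 2592


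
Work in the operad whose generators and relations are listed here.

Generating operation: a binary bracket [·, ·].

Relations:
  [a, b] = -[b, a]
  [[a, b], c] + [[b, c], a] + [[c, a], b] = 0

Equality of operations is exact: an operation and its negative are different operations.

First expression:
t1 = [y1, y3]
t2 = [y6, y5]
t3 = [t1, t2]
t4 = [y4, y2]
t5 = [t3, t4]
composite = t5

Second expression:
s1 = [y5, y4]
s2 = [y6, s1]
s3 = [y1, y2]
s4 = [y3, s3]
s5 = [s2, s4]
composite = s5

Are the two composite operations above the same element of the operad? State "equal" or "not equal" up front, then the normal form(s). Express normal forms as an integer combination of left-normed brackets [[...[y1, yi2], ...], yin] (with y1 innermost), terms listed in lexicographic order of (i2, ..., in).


not equal; first: [[[[[y1, y3], y5], y6], y2], y4] - [[[[[y1, y3], y5], y6], y4], y2] - [[[[[y1, y3], y6], y5], y2], y4] + [[[[[y1, y3], y6], y5], y4], y2]; second: [[[[[y1, y2], y3], y4], y5], y6] - [[[[[y1, y2], y3], y5], y4], y6] - [[[[[y1, y2], y3], y6], y4], y5] + [[[[[y1, y2], y3], y6], y5], y4]

The first expression reduces to [[[[[y1, y3], y5], y6], y2], y4] - [[[[[y1, y3], y5], y6], y4], y2] - [[[[[y1, y3], y6], y5], y2], y4] + [[[[[y1, y3], y6], y5], y4], y2]
The second expression reduces to [[[[[y1, y2], y3], y4], y5], y6] - [[[[[y1, y2], y3], y5], y4], y6] - [[[[[y1, y2], y3], y6], y4], y5] + [[[[[y1, y2], y3], y6], y5], y4]
The forms do not match — not equal.


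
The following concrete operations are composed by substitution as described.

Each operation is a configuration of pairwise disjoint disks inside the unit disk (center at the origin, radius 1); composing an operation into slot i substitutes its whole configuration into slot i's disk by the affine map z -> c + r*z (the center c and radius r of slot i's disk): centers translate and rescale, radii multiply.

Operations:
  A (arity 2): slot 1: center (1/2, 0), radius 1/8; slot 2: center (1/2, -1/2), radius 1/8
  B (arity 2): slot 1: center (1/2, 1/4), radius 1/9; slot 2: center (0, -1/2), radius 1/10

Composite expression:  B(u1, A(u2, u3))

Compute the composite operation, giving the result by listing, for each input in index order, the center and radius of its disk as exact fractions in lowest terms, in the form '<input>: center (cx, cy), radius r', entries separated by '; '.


u1: center (1/2, 1/4), radius 1/9; u2: center (1/20, -1/2), radius 1/80; u3: center (1/20, -11/20), radius 1/80

Nesting under B composes maps z -> c + r*z down each u-path.
u1: after 1 affine step, its disk has center (1/2, 1/4), radius 1/9
u2: after 2 affine steps, its disk has center (1/20, -1/2), radius 1/80
u3: after 2 affine steps, its disk has center (1/20, -11/20), radius 1/80


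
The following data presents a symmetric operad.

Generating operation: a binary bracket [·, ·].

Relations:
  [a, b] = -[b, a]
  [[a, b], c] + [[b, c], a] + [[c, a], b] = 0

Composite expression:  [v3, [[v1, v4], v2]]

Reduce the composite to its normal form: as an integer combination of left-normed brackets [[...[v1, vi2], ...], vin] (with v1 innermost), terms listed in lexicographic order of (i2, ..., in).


-[[[v1, v4], v2], v3]

A multilinear Lie element is pinned by v1-initial words (v1 innermost).
Composite bracket: [v3, [[v1, v4], v2]]
Applying ab - ba throughout gives 8 signed words (2^3 = 8).
The v1-initial words carry the normal form:
  v1v4v2v3 appears with sign -1, giving the term -[[[v1, v4], v2], v3]


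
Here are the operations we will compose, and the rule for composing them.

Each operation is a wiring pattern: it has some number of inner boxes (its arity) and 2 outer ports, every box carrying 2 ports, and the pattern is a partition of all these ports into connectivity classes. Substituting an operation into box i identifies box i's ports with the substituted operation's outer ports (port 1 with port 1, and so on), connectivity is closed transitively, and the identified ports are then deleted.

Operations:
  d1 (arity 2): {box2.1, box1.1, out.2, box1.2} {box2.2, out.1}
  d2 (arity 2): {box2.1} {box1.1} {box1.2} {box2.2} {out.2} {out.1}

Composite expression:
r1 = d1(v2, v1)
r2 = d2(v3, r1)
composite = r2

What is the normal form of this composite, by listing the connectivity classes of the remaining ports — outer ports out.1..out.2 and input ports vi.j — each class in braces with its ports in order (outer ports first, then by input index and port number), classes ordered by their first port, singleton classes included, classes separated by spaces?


{out.1} {out.2} {v1.1, v2.1, v2.2} {v1.2} {v3.1} {v3.2}

Treat the ports identified at d2 as solder joints: merge, then drop.
through d1, on inputs (v2, v1): {out.1, v1.2} {out.2, v1.1, v2.1, v2.2} (out.j = stage outer ports)
through d2, on inputs (v3, v2, v1): {out.1} {out.2} {v1.1, v2.1, v2.2} {v1.2} {v3.1} {v3.2} (out.j = stage outer ports)


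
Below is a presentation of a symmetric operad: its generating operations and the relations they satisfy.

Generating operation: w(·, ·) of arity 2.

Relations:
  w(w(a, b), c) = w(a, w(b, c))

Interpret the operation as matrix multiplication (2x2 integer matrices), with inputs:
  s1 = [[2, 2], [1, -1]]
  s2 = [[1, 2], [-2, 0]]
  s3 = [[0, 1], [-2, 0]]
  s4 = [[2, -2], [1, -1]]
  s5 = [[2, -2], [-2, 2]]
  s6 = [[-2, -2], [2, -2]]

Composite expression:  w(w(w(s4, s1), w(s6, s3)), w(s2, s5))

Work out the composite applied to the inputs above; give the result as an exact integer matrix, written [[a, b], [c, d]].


[[-96, 96], [-48, 48]]

w(s4, s1) = [[2, 6], [1, 3]]
w(s6, s3) = [[4, -2], [4, 2]]
w(w(s4, s1), w(s6, s3)) = [[32, 8], [16, 4]]
w(s2, s5) = [[-2, 2], [-4, 4]]
w(w(w(s4, s1), w(s6, s3)), w(s2, s5)) = [[-96, 96], [-48, 48]]


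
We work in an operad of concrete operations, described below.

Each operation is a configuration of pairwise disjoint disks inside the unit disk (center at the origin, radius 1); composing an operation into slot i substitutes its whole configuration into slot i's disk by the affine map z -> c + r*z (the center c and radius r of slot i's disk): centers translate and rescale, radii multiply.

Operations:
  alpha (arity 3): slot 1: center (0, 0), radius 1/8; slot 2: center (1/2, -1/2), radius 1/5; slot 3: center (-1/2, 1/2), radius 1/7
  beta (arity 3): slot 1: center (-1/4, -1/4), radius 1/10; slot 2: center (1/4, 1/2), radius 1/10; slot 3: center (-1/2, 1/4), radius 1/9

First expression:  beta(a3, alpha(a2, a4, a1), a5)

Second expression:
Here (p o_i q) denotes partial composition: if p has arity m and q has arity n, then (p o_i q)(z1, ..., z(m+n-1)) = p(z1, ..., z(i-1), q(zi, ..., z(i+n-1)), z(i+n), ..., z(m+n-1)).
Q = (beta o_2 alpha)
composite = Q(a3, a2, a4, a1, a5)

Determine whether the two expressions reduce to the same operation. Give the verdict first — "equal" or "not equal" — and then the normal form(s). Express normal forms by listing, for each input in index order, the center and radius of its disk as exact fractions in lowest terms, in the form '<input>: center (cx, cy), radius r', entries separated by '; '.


equal; both compose to a1: center (1/5, 11/20), radius 1/70; a2: center (1/4, 1/2), radius 1/80; a3: center (-1/4, -1/4), radius 1/10; a4: center (3/10, 9/20), radius 1/50; a5: center (-1/2, 1/4), radius 1/9

The first expression reduces to a1: center (1/5, 11/20), radius 1/70; a2: center (1/4, 1/2), radius 1/80; a3: center (-1/4, -1/4), radius 1/10; a4: center (3/10, 9/20), radius 1/50; a5: center (-1/2, 1/4), radius 1/9
The second expression reduces to a1: center (1/5, 11/20), radius 1/70; a2: center (1/4, 1/2), radius 1/80; a3: center (-1/4, -1/4), radius 1/10; a4: center (3/10, 9/20), radius 1/50; a5: center (-1/2, 1/4), radius 1/9
The normal forms match — equal.


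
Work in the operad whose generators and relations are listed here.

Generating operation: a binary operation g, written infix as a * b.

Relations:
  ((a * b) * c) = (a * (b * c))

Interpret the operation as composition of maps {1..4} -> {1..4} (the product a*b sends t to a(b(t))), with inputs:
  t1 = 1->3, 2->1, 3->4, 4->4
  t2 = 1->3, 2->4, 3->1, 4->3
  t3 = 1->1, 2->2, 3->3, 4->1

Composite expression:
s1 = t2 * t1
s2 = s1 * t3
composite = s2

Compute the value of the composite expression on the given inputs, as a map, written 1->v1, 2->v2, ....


1->1, 2->3, 3->3, 4->1

(t2 * t1) = 1->1, 2->3, 3->3, 4->3
((t2 * t1) * t3) = 1->1, 2->3, 3->3, 4->1


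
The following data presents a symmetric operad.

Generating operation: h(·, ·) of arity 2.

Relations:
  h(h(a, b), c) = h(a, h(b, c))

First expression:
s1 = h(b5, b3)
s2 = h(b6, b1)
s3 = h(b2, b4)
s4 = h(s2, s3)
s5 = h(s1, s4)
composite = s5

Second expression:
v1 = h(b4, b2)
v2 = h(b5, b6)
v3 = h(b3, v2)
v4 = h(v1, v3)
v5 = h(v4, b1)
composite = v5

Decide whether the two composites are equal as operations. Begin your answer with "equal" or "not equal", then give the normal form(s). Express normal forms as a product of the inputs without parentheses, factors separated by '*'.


not equal; the first gives b5 * b3 * b6 * b1 * b2 * b4 and the second b4 * b2 * b3 * b5 * b6 * b1

The first expression, normalized: b5 * b3 * b6 * b1 * b2 * b4
The second expression, normalized: b4 * b2 * b3 * b5 * b6 * b1
The forms do not match — not equal.


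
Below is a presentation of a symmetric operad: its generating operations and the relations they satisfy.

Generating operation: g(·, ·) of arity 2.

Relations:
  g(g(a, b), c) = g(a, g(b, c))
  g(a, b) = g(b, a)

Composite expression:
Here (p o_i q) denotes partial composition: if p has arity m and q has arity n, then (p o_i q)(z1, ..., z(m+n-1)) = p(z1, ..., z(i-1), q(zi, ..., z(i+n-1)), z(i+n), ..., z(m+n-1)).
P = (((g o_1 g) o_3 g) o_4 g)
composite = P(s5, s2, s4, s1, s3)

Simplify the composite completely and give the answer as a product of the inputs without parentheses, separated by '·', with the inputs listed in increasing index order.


Both nesting and order wash out for g; what remains is which s's occur.
g(s5, s2) collapses to s5 · s2
g(s1, s3) collapses to s1 · s3
g(s4, g(s1, s3)) collapses to s4 · s1 · s3
g(g(s5, s2), g(s4, g(s1, s3))) collapses to s5 · s2 · s4 · s1 · s3
commutativity sorts the factors: s1 · s2 · s3 · s4 · s5

s1 · s2 · s3 · s4 · s5


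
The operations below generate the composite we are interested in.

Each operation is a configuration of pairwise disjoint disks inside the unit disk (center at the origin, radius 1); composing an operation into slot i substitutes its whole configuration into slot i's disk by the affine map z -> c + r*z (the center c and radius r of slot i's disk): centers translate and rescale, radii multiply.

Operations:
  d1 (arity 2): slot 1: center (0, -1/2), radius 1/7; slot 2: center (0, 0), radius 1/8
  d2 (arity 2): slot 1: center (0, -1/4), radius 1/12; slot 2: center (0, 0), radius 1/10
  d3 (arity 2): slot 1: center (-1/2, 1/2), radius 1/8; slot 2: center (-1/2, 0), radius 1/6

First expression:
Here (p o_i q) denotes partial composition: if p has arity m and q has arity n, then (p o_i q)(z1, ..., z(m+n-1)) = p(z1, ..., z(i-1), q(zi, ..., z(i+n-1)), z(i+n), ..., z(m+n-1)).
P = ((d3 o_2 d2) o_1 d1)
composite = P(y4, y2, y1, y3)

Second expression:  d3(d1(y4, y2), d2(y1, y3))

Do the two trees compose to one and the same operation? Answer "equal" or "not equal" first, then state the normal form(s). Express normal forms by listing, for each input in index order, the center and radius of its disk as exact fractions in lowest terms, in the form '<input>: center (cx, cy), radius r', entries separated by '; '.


equal; both compose to y1: center (-1/2, -1/24), radius 1/72; y2: center (-1/2, 1/2), radius 1/64; y3: center (-1/2, 0), radius 1/60; y4: center (-1/2, 7/16), radius 1/56


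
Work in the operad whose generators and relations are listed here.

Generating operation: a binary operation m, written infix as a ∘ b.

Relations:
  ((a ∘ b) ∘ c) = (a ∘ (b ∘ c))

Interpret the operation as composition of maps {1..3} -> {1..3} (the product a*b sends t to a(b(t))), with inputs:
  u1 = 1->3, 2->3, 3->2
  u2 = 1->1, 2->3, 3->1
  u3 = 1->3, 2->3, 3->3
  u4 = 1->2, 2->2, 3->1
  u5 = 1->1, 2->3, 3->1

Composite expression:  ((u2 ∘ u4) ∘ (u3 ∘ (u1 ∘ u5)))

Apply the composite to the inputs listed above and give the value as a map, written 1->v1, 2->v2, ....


(u2 ∘ u4) = 1->3, 2->3, 3->1
(u1 ∘ u5) = 1->3, 2->2, 3->3
(u3 ∘ (u1 ∘ u5)) = 1->3, 2->3, 3->3
((u2 ∘ u4) ∘ (u3 ∘ (u1 ∘ u5))) = 1->1, 2->1, 3->1

1->1, 2->1, 3->1


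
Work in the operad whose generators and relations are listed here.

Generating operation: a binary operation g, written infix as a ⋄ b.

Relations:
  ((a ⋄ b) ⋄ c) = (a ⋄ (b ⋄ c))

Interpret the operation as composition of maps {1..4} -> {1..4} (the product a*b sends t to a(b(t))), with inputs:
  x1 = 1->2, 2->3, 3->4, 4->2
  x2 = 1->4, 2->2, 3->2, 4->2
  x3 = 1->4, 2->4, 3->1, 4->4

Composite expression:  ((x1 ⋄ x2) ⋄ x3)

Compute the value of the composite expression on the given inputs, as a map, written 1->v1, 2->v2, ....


1->3, 2->3, 3->2, 4->3

(x1 ⋄ x2) = 1->2, 2->3, 3->3, 4->3
((x1 ⋄ x2) ⋄ x3) = 1->3, 2->3, 3->2, 4->3


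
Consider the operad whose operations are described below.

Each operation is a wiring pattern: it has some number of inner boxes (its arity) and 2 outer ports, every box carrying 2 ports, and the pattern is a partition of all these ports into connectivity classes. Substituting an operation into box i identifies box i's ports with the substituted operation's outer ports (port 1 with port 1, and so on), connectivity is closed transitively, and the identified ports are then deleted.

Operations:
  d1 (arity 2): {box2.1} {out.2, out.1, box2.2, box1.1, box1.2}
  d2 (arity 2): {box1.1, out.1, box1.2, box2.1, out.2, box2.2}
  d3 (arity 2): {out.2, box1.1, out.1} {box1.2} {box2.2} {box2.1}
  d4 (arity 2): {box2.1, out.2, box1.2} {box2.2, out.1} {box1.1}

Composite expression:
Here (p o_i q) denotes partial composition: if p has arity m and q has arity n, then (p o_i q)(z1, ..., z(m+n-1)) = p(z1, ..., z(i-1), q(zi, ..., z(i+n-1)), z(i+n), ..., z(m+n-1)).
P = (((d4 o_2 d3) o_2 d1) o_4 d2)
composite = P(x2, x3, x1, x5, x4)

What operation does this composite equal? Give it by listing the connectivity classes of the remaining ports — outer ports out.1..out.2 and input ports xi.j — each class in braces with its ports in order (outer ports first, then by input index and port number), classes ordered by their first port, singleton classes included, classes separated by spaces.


{out.1, out.2, x1.2, x2.2, x3.1, x3.2} {x1.1} {x2.1} {x4.1, x4.2, x5.1, x5.2}

Treat the ports identified at d4 as solder joints: merge, then drop.
after d1, the pattern on (x3, x1) reads {out.1, out.2, x1.2, x3.1, x3.2} {x1.1} (out.j = its outer ports)
after d2, the pattern on (x5, x4) reads {out.1, out.2, x4.1, x4.2, x5.1, x5.2} (out.j = its outer ports)
after d3, the pattern on (x3, x1, x5, x4) reads {out.1, out.2, x1.2, x3.1, x3.2} {x1.1} {x4.1, x4.2, x5.1, x5.2} (out.j = its outer ports)
after d4, the pattern on (x2, x3, x1, x5, x4) reads {out.1, out.2, x1.2, x2.2, x3.1, x3.2} {x1.1} {x2.1} {x4.1, x4.2, x5.1, x5.2} (out.j = its outer ports)


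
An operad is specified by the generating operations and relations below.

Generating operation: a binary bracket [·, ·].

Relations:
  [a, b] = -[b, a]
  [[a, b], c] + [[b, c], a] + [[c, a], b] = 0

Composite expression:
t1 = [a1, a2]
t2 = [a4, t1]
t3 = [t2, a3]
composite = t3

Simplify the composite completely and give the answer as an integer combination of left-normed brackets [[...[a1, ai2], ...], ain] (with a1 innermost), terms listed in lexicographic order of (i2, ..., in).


In the tensor algebra, words opening a1 carry the a1-anchored form.
Composite bracket: [[a4, [a1, a2]], a3]
Expanding via [a, b] = ab - ba: 8 signed words (2^3 = 8).
Words beginning with a1 determine it all:
  from a1a2a4a3, sign -1: term -[[[a1, a2], a4], a3]

-[[[a1, a2], a4], a3]


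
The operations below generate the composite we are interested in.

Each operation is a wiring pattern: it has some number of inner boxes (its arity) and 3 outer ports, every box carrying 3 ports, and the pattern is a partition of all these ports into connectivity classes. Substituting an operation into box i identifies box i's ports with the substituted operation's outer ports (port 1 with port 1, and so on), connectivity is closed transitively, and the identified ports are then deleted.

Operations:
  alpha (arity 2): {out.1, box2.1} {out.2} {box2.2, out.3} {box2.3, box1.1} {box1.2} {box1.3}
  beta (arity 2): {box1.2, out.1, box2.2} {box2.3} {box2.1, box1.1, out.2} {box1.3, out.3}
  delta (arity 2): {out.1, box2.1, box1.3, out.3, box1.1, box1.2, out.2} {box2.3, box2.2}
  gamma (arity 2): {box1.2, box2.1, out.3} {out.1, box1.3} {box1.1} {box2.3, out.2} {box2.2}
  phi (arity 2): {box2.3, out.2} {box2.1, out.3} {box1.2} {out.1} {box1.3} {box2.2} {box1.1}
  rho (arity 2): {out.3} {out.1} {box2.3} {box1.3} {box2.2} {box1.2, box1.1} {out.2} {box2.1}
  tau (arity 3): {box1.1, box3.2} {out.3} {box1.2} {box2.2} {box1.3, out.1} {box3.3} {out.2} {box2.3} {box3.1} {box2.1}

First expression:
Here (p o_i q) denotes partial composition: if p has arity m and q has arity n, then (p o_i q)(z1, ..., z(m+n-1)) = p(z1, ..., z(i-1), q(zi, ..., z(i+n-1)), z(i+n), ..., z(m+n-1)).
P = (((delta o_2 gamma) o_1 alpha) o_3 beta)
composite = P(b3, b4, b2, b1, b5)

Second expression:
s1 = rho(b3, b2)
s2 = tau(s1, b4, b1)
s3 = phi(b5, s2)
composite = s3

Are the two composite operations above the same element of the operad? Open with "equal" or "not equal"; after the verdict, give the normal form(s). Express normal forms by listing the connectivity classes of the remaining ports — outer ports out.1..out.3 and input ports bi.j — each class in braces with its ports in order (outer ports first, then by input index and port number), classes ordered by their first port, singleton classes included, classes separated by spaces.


not equal; first: {out.1, out.2, out.3, b2.3, b4.1, b4.2} {b1.1, b2.1, b5.1, b5.3} {b1.2, b2.2} {b1.3} {b3.1, b4.3} {b3.2} {b3.3} {b5.2}; second: {out.1} {out.2} {out.3} {b1.1} {b1.2} {b1.3} {b2.1} {b2.2} {b2.3} {b3.1, b3.2} {b3.3} {b4.1} {b4.2} {b4.3} {b5.1} {b5.2} {b5.3}

Normal form of the first expression: {out.1, out.2, out.3, b2.3, b4.1, b4.2} {b1.1, b2.1, b5.1, b5.3} {b1.2, b2.2} {b1.3} {b3.1, b4.3} {b3.2} {b3.3} {b5.2}
Normal form of the second expression: {out.1} {out.2} {out.3} {b1.1} {b1.2} {b1.3} {b2.1} {b2.2} {b2.3} {b3.1, b3.2} {b3.3} {b4.1} {b4.2} {b4.3} {b5.1} {b5.2} {b5.3}
They disagree, so not equal.


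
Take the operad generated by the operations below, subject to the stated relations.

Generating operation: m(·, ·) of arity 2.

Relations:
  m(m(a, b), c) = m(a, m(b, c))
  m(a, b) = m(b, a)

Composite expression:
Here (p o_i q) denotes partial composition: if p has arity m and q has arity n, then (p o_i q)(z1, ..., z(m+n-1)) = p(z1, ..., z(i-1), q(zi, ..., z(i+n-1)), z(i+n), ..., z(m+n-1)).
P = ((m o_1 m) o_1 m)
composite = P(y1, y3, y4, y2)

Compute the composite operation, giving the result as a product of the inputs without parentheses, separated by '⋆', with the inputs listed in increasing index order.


y1 ⋆ y2 ⋆ y3 ⋆ y4

Shape and order are irrelevant to m; the y-input set decides.
m(y1, y3) flattens to y1 ⋆ y3
m(m(y1, y3), y4) flattens to y1 ⋆ y3 ⋆ y4
m(m(m(y1, y3), y4), y2) flattens to y1 ⋆ y3 ⋆ y4 ⋆ y2
reordering the factors by index: y1 ⋆ y2 ⋆ y3 ⋆ y4


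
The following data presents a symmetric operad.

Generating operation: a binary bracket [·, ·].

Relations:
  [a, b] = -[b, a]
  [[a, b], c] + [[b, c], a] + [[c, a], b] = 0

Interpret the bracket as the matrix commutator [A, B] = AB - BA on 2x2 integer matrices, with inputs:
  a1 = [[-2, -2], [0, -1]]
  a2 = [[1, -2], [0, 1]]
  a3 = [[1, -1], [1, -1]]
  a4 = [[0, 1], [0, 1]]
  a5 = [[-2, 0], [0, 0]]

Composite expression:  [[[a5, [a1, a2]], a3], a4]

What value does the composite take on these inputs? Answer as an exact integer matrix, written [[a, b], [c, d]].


[a1, a2] = [[0, 2], [0, 0]]
[a5, [a1, a2]] = [[0, -4], [0, 0]]
[[a5, [a1, a2]], a3] = [[-4, 8], [0, 4]]
[[[a5, [a1, a2]], a3], a4] = [[0, 0], [0, 0]]

[[0, 0], [0, 0]]


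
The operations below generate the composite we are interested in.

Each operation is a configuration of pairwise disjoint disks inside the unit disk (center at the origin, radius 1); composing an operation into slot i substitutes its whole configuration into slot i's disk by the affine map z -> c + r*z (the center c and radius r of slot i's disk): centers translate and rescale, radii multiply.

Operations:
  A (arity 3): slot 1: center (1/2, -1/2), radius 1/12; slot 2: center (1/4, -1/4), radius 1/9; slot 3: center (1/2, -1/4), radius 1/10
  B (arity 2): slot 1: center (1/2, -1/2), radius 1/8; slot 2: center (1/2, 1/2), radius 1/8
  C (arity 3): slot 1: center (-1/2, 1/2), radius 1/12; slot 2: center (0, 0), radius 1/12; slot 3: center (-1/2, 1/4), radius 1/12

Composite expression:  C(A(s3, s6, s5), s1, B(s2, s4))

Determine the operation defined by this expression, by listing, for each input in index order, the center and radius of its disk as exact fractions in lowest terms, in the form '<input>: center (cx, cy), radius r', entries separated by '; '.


s1: center (0, 0), radius 1/12; s2: center (-11/24, 5/24), radius 1/96; s3: center (-11/24, 11/24), radius 1/144; s4: center (-11/24, 7/24), radius 1/96; s5: center (-11/24, 23/48), radius 1/120; s6: center (-23/48, 23/48), radius 1/108

Affine substitution under C: radii multiply and s-centers shift.
input s3: applying the 2 nested substitutions gives center (-11/24, 11/24), radius 1/144
input s6: applying the 2 nested substitutions gives center (-23/48, 23/48), radius 1/108
input s5: applying the 2 nested substitutions gives center (-11/24, 23/48), radius 1/120
input s1: applying the 1 nested substitution gives center (0, 0), radius 1/12
input s2: applying the 2 nested substitutions gives center (-11/24, 5/24), radius 1/96
input s4: applying the 2 nested substitutions gives center (-11/24, 7/24), radius 1/96


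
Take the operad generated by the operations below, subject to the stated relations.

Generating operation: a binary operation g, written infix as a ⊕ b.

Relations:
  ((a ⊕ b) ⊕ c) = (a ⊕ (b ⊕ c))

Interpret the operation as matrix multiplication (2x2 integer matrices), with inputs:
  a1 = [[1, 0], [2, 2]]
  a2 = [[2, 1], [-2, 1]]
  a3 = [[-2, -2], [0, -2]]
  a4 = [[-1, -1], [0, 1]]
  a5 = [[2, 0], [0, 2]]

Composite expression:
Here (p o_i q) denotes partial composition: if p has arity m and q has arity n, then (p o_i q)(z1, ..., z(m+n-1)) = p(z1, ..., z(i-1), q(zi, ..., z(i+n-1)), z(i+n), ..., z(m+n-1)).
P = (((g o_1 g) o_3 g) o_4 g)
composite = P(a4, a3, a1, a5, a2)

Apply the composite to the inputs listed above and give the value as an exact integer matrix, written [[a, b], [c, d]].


[[8, 36], [0, -16]]

(a4 ⊕ a3) = [[2, 4], [0, -2]]
(a5 ⊕ a2) = [[4, 2], [-4, 2]]
(a1 ⊕ (a5 ⊕ a2)) = [[4, 2], [0, 8]]
((a4 ⊕ a3) ⊕ (a1 ⊕ (a5 ⊕ a2))) = [[8, 36], [0, -16]]


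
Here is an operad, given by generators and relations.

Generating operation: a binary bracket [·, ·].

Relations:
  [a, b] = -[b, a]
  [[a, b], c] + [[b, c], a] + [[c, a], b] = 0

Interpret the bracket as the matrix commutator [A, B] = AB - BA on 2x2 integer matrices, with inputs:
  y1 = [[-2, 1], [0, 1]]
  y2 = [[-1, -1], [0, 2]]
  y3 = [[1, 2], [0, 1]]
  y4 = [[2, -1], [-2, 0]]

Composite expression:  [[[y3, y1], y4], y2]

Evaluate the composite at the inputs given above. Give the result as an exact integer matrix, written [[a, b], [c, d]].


[[0, -12], [0, 0]]

[y3, y1] = [[0, 6], [0, 0]]
[[y3, y1], y4] = [[-12, -12], [0, 12]]
[[[y3, y1], y4], y2] = [[0, -12], [0, 0]]


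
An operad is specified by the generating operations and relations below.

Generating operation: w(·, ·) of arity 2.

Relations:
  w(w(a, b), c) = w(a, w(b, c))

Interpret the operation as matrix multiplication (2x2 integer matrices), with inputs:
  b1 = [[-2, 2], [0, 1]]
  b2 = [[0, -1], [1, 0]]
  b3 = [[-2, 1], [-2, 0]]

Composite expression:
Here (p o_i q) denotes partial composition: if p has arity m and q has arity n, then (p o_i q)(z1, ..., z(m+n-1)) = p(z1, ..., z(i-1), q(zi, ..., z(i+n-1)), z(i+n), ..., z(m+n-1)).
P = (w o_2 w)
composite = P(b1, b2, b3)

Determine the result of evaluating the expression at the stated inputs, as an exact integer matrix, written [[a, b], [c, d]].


[[-8, 2], [-2, 1]]

w(b2, b3) = [[2, 0], [-2, 1]]
w(b1, w(b2, b3)) = [[-8, 2], [-2, 1]]


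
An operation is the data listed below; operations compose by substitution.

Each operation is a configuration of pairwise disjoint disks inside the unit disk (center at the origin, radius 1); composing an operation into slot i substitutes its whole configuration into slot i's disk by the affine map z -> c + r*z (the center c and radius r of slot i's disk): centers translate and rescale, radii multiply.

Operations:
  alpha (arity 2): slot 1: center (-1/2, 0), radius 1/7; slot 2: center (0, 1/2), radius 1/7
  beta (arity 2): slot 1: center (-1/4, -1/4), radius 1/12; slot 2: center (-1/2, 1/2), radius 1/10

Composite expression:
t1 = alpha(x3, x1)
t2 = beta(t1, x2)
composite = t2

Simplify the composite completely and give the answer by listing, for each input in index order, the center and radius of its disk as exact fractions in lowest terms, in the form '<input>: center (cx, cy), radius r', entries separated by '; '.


x1: center (-1/4, -5/24), radius 1/84; x2: center (-1/2, 1/2), radius 1/10; x3: center (-7/24, -1/4), radius 1/84

Follow each x-input down from beta: c' goes to c + r*c', radius to r*r'.
x3: after 2 affine steps, its disk has center (-7/24, -1/4), radius 1/84
x1: after 2 affine steps, its disk has center (-1/4, -5/24), radius 1/84
x2: after 1 affine step, its disk has center (-1/2, 1/2), radius 1/10


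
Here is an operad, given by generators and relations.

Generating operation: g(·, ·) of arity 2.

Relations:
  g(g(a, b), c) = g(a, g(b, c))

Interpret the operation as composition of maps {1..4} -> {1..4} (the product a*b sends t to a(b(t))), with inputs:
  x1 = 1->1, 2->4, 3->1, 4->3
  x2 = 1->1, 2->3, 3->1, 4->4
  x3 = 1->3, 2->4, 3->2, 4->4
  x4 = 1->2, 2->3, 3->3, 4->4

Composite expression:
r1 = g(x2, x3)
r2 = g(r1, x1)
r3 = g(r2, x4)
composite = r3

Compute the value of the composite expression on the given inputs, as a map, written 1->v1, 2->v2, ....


1->4, 2->1, 3->1, 4->3


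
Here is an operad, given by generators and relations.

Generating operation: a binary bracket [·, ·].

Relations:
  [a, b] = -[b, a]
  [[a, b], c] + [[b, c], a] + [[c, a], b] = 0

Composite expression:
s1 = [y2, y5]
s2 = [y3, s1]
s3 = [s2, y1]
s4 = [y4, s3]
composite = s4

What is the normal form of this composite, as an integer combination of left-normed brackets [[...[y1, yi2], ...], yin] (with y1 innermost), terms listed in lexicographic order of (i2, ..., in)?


-[[[[y1, y2], y5], y3], y4] + [[[[y1, y3], y2], y5], y4] - [[[[y1, y3], y5], y2], y4] + [[[[y1, y5], y2], y3], y4]

A multilinear Lie element is pinned by y1-initial words (y1 innermost).
Composite bracket: [y4, [[y3, [y2, y5]], y1]]
Each bracket splits as ab - ba, giving 16 signed words (2^4 = 16).
Words beginning with y1 determine it all:
  y1y2y5y3y4 appears with sign -1, giving the term -[[[[y1, y2], y5], y3], y4]
  y1y3y2y5y4 appears with sign +1, giving the term +[[[[y1, y3], y2], y5], y4]
  y1y3y5y2y4 appears with sign -1, giving the term -[[[[y1, y3], y5], y2], y4]
  y1y5y2y3y4 appears with sign +1, giving the term +[[[[y1, y5], y2], y3], y4]


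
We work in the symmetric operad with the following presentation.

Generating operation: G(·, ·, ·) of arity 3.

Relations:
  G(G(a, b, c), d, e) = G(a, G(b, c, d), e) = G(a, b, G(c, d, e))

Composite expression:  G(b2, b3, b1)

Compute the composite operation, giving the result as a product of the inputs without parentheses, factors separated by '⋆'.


b2 ⋆ b3 ⋆ b1

Key point: G is associative — brackets drop, the b-order remains.
G(b2, b3, b1) flattens to b2 ⋆ b3 ⋆ b1


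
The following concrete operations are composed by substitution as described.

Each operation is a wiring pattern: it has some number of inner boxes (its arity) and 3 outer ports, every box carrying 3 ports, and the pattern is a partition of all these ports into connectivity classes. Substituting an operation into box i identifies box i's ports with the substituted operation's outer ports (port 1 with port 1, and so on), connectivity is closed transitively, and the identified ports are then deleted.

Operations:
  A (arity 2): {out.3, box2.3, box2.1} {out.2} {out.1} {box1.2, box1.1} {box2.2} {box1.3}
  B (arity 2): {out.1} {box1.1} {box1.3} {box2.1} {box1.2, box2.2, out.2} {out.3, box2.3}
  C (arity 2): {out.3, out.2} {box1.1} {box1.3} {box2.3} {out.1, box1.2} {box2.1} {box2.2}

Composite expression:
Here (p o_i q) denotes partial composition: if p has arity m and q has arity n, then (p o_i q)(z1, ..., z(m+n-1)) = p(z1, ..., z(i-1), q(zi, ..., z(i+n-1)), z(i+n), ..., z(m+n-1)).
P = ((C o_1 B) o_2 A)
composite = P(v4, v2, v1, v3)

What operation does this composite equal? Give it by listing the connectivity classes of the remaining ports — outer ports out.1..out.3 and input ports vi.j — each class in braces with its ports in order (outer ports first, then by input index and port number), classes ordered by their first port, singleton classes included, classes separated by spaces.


{out.1, v4.2} {out.2, out.3} {v1.1, v1.3} {v1.2} {v2.1, v2.2} {v2.3} {v3.1} {v3.2} {v3.3} {v4.1} {v4.3}

Reachability decides: close wires over C-identified ports.
after A, the pattern on (v2, v1) reads {out.1} {out.2} {out.3, v1.1, v1.3} {v1.2} {v2.1, v2.2} {v2.3} (out.j = its outer ports)
after B, the pattern on (v4, v2, v1) reads {out.1} {out.2, v4.2} {out.3, v1.1, v1.3} {v1.2} {v2.1, v2.2} {v2.3} {v4.1} {v4.3} (out.j = its outer ports)
after C, the pattern on (v4, v2, v1, v3) reads {out.1, v4.2} {out.2, out.3} {v1.1, v1.3} {v1.2} {v2.1, v2.2} {v2.3} {v3.1} {v3.2} {v3.3} {v4.1} {v4.3} (out.j = its outer ports)


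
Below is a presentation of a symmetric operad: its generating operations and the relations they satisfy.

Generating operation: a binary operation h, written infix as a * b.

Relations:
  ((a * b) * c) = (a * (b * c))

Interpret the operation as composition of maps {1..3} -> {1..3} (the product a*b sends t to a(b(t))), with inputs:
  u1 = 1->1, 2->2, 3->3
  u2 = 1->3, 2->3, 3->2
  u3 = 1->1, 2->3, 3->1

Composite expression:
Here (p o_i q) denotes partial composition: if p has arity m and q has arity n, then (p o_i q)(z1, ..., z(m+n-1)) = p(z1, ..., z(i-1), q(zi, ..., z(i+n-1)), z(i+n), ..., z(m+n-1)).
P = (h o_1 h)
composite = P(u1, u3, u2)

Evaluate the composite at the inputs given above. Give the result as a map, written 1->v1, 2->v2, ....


1->1, 2->1, 3->3


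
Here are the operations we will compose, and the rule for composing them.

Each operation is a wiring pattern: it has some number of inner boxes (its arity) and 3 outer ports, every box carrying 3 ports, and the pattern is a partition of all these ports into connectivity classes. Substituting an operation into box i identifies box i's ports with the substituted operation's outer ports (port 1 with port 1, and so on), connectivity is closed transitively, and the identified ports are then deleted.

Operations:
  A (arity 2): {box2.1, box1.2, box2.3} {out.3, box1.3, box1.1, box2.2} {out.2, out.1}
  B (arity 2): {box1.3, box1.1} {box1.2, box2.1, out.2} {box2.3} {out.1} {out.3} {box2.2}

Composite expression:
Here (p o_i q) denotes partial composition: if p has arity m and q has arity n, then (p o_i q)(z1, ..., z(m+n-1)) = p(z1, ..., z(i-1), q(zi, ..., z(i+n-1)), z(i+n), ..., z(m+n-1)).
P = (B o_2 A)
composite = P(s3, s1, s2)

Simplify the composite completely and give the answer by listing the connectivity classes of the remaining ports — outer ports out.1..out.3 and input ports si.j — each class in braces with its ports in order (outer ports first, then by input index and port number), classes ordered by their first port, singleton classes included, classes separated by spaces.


Reachability decides: close wires over B-identified ports.
stage A: inputs (s1, s2), connectivity {out.1, out.2} {out.3, s1.1, s1.3, s2.2} {s1.2, s2.1, s2.3}, out.j its boundary
stage B: inputs (s3, s1, s2), connectivity {out.1} {out.2, s3.2} {out.3} {s1.1, s1.3, s2.2} {s1.2, s2.1, s2.3} {s3.1, s3.3}, out.j its boundary

{out.1} {out.2, s3.2} {out.3} {s1.1, s1.3, s2.2} {s1.2, s2.1, s2.3} {s3.1, s3.3}


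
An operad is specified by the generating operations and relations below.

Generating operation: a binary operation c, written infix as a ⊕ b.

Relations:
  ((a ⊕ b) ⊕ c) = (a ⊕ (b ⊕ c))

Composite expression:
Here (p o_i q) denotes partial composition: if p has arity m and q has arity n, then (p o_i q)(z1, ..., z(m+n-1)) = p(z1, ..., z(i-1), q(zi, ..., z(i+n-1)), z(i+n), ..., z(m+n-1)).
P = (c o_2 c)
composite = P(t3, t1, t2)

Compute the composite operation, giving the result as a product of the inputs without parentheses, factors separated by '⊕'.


t3 ⊕ t1 ⊕ t2

Associativity of c dissolves the nesting; only the t-input order survives.
(t1 ⊕ t2) collapses to t1 ⊕ t2
(t3 ⊕ (t1 ⊕ t2)) collapses to t3 ⊕ t1 ⊕ t2


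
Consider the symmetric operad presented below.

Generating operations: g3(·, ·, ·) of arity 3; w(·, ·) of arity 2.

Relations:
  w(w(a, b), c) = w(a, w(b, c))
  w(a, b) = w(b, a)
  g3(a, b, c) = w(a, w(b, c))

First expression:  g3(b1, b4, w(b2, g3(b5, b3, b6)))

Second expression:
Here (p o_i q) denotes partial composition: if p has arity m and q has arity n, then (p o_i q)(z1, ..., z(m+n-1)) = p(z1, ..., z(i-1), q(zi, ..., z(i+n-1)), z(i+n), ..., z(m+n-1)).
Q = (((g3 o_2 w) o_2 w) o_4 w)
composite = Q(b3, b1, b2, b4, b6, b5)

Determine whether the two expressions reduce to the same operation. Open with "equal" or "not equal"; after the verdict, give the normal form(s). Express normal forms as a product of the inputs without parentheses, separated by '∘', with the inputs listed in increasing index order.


equal: each reduces to b1 ∘ b2 ∘ b3 ∘ b4 ∘ b5 ∘ b6

Reducing the first expression gives b1 ∘ b2 ∘ b3 ∘ b4 ∘ b5 ∘ b6
Reducing the second expression gives b1 ∘ b2 ∘ b3 ∘ b4 ∘ b5 ∘ b6
One common form — equal.


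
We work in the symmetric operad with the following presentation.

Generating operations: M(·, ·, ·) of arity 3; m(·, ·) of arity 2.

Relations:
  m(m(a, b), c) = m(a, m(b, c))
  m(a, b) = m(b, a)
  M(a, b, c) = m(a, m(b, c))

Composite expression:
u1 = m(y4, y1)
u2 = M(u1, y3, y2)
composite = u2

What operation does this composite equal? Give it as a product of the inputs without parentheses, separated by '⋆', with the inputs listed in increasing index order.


y1 ⋆ y2 ⋆ y3 ⋆ y4

Shape and order are irrelevant to M; the y-input set decides.
m(y4, y1) reduces to y4 ⋆ y1
M(m(y4, y1), y3, y2) reduces to y4 ⋆ y1 ⋆ y3 ⋆ y2
rearranged into index order: y1 ⋆ y2 ⋆ y3 ⋆ y4


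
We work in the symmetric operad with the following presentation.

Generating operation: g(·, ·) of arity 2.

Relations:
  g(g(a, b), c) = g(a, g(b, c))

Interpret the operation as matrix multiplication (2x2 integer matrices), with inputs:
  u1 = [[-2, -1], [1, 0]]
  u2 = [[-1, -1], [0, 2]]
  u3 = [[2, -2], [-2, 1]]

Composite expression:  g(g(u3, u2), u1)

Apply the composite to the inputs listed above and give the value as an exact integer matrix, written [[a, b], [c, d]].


[[-2, 2], [0, -2]]


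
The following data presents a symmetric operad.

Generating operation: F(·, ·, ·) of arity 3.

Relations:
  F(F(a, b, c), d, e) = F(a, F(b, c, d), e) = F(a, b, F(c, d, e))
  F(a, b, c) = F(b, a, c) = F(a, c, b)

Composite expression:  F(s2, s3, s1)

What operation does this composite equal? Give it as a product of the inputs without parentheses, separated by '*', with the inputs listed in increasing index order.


s1 * s2 * s3

With F associative and commutative, the s-input set is all that matters.
F(s2, s3, s1) unparenthesizes to s2 * s3 * s1
reordering the factors by index: s1 * s2 * s3


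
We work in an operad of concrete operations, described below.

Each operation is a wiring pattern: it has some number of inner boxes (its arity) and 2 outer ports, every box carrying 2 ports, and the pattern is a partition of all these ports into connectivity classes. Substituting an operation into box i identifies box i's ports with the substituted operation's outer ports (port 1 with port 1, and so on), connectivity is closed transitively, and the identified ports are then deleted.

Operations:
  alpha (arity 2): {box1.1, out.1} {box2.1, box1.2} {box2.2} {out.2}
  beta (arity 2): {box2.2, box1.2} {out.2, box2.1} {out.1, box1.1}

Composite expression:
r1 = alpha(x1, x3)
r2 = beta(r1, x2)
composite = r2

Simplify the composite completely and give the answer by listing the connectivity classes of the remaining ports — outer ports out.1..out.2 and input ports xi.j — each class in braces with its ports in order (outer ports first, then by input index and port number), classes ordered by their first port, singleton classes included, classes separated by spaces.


Substituting into beta glues patterns; closure does the rest.
stage alpha: inputs (x1, x3), connectivity {out.1, x1.1} {out.2} {x1.2, x3.1} {x3.2}, out.j its boundary
stage beta: inputs (x1, x3, x2), connectivity {out.1, x1.1} {out.2, x2.1} {x1.2, x3.1} {x2.2} {x3.2}, out.j its boundary

{out.1, x1.1} {out.2, x2.1} {x1.2, x3.1} {x2.2} {x3.2}


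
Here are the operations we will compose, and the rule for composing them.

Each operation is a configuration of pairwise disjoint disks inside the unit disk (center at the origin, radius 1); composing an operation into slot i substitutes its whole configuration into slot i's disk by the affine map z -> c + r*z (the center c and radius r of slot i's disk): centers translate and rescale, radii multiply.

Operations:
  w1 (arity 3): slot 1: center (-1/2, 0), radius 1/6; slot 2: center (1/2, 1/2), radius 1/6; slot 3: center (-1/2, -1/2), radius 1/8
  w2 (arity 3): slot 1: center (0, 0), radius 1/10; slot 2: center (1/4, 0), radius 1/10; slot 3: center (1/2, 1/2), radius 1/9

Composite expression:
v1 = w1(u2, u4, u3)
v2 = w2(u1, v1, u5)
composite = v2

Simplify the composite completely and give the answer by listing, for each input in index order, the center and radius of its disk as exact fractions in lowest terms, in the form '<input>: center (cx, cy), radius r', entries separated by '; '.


u1: center (0, 0), radius 1/10; u2: center (1/5, 0), radius 1/60; u3: center (1/5, -1/20), radius 1/80; u4: center (3/10, 1/20), radius 1/60; u5: center (1/2, 1/2), radius 1/9

Only the slot chain above each u matters under w2; compose those maps.
u1: after 1 affine step, its disk has center (0, 0), radius 1/10
u2: after 2 affine steps, its disk has center (1/5, 0), radius 1/60
u4: after 2 affine steps, its disk has center (3/10, 1/20), radius 1/60
u3: after 2 affine steps, its disk has center (1/5, -1/20), radius 1/80
u5: after 1 affine step, its disk has center (1/2, 1/2), radius 1/9
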